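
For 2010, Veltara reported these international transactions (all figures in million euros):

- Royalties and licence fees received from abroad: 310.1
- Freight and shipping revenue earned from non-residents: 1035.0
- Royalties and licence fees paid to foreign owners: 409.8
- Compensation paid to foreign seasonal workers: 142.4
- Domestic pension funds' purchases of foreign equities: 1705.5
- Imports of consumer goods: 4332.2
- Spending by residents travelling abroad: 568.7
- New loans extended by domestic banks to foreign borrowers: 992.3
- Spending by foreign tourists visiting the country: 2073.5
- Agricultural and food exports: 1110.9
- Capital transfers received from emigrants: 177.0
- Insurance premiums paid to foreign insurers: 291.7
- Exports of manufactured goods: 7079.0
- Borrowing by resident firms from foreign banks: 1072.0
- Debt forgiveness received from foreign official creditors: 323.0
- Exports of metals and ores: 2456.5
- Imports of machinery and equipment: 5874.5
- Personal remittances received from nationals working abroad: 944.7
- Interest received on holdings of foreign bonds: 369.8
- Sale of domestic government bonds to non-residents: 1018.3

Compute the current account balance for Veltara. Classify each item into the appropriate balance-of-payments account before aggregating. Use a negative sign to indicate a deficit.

Goods: 7079.0 + 1110.9 - 4332.2 - 5874.5 + 2456.5 = 439.7
Services: 310.1 - 409.8 + 1035.0 - 291.7 + 2073.5 - 568.7 = 2148.4
Primary income: -142.4 + 369.8 = 227.4
Secondary income: 944.7
Current account = 439.7 + 2148.4 + 227.4 + 944.7 = 3760.2
(Excluded from the current account — financial account: domestic pension funds' purchases of foreign equities 1705.5, new loans extended by domestic banks to foreign borrowers 992.3, borrowing by resident firms from foreign banks 1072.0, sale of domestic government bonds to non-residents 1018.3; capital account: capital transfers received from emigrants 177.0, debt forgiveness received from foreign official creditors 323.0.)

3760.2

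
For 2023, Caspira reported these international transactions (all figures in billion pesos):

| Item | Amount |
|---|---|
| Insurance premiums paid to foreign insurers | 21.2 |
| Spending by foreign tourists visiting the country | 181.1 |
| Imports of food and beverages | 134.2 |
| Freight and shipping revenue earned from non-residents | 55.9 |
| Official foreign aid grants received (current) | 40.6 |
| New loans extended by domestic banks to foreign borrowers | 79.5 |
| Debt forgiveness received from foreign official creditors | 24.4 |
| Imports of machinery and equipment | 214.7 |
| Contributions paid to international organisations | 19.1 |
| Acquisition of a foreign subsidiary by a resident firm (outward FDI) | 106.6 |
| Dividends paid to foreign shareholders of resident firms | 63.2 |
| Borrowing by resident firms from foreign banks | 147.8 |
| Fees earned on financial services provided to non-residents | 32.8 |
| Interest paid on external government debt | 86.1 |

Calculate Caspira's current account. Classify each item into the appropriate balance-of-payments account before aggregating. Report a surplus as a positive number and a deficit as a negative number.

-228.1

Goods: -134.2 - 214.7 = -348.9
Services: 55.9 + 181.1 - 21.2 + 32.8 = 248.6
Primary income: -63.2 - 86.1 = -149.3
Secondary income: -19.1 + 40.6 = 21.5
Current account = (-348.9) + 248.6 + (-149.3) + 21.5 = -228.1
(Excluded from the current account — financial account: new loans extended by domestic banks to foreign borrowers 79.5, acquisition of a foreign subsidiary by a resident firm (outward FDI) 106.6, borrowing by resident firms from foreign banks 147.8; capital account: debt forgiveness received from foreign official creditors 24.4.)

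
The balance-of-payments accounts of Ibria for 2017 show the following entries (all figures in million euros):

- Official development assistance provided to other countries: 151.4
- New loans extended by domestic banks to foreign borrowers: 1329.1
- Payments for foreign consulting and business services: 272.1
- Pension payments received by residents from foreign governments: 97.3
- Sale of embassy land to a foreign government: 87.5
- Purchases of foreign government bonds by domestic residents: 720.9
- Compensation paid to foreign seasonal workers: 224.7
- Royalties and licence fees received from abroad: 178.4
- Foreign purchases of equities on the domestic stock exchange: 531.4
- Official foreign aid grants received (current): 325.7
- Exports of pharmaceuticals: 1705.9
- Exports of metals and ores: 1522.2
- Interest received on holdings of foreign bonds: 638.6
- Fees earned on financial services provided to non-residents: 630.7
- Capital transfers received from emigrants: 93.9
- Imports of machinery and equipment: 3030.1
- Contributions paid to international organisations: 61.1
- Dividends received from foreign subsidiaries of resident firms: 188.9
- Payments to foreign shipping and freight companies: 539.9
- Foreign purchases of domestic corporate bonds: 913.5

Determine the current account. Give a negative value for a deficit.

1008.4

Goods: -3030.1 + 1522.2 + 1705.9 = 198.0
Services: 178.4 - 539.9 + 630.7 - 272.1 = -2.9
Primary income: 638.6 + 188.9 - 224.7 = 602.8
Secondary income: -61.1 + 97.3 + 325.7 - 151.4 = 210.5
Current account = 198.0 + (-2.9) + 602.8 + 210.5 = 1008.4
(Excluded from the current account — financial account: new loans extended by domestic banks to foreign borrowers 1329.1, purchases of foreign government bonds by domestic residents 720.9, foreign purchases of equities on the domestic stock exchange 531.4, foreign purchases of domestic corporate bonds 913.5; capital account: sale of embassy land to a foreign government 87.5, capital transfers received from emigrants 93.9.)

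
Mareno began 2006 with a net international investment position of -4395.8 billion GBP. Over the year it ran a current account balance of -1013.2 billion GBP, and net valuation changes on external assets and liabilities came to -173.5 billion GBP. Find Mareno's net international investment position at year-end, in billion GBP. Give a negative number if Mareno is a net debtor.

Change in NIIP = current account + net valuation change = -1013.2 + (-173.5) = -1186.7
End-of-year NIIP = -4395.8 + (-1186.7) = -5582.5

-5582.5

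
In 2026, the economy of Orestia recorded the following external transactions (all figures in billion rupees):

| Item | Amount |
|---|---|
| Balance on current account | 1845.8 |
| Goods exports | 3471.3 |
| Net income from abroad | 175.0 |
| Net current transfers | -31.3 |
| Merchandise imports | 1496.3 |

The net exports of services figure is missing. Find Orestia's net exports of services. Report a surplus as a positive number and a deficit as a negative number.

Current account = goods balance + services balance + net primary income + net secondary income
Sum of the known components = 2118.7
Net exports of services = CA - (known components) = 1845.8 - 2118.7 = -272.9

-272.9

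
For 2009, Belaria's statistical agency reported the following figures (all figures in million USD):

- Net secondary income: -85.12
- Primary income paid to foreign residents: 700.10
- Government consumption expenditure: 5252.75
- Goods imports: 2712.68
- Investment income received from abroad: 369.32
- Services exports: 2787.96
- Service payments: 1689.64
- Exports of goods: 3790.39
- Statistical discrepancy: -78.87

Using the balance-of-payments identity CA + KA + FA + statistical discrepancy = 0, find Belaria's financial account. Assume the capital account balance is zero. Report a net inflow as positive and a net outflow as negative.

Goods balance = 3790.39 - 2712.68 = 1077.71
Services balance = 2787.96 - 1689.64 = 1098.32
Trade balance (goods + services) = 1077.71 + 1098.32 = 2176.03
Net primary income = 369.32 - 700.10 = -330.78
Net secondary income = -85.12
Current account = 2176.03 + (-330.78) + (-85.12) = 1760.13
Financial account = -(1760.13 + (-78.87)) = -1681.26

-1681.26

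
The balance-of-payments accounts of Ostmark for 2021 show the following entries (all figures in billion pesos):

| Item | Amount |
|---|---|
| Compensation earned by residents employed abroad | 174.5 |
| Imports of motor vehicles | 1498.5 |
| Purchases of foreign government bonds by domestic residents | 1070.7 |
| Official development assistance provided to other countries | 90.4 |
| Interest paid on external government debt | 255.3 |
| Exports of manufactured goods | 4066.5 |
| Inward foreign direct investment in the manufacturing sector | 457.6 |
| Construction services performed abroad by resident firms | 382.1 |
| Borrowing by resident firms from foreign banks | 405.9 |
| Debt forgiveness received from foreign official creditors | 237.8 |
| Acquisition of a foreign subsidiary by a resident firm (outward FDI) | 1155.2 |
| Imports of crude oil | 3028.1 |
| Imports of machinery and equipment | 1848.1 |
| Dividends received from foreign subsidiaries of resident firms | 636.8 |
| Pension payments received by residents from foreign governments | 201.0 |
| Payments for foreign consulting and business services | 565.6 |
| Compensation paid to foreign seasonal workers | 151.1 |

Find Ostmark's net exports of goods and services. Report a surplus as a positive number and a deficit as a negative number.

Goods: -1498.5 - 3028.1 + 4066.5 - 1848.1 = -2308.2
Services: 382.1 - 565.6 = -183.5
Trade balance = -2308.2 + (-183.5) = -2491.7
(Excluded from the trade balance — primary income: compensation earned by residents employed abroad 174.5, interest paid on external government debt 255.3, dividends received from foreign subsidiaries of resident firms 636.8, compensation paid to foreign seasonal workers 151.1; financial account: purchases of foreign government bonds by domestic residents 1070.7, inward foreign direct investment in the manufacturing sector 457.6, borrowing by resident firms from foreign banks 405.9, acquisition of a foreign subsidiary by a resident firm (outward FDI) 1155.2; secondary income: official development assistance provided to other countries 90.4, pension payments received by residents from foreign governments 201.0; capital account: debt forgiveness received from foreign official creditors 237.8.)

-2491.7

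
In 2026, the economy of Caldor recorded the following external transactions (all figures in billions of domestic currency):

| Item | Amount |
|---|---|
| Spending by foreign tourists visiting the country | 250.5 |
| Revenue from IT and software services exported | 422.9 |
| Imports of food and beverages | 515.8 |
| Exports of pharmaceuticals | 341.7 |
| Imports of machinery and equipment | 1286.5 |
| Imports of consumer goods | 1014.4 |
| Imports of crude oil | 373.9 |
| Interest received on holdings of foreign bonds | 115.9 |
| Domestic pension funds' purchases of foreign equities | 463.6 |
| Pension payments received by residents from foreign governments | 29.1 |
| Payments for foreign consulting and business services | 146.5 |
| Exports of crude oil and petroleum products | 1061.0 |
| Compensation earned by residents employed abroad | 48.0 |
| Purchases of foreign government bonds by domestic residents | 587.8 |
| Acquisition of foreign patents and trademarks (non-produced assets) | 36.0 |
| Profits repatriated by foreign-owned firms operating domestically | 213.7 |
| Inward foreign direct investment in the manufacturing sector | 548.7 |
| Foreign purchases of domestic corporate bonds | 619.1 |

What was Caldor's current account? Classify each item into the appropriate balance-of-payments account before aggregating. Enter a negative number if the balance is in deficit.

-1281.7

Goods: 341.7 - 1014.4 - 373.9 - 1286.5 + 1061.0 - 515.8 = -1787.9
Services: 250.5 - 146.5 + 422.9 = 526.9
Primary income: 115.9 + 48.0 - 213.7 = -49.8
Secondary income: 29.1
Current account = (-1787.9) + 526.9 + (-49.8) + 29.1 = -1281.7
(Excluded from the current account — financial account: domestic pension funds' purchases of foreign equities 463.6, purchases of foreign government bonds by domestic residents 587.8, inward foreign direct investment in the manufacturing sector 548.7, foreign purchases of domestic corporate bonds 619.1; capital account: acquisition of foreign patents and trademarks (non-produced assets) 36.0.)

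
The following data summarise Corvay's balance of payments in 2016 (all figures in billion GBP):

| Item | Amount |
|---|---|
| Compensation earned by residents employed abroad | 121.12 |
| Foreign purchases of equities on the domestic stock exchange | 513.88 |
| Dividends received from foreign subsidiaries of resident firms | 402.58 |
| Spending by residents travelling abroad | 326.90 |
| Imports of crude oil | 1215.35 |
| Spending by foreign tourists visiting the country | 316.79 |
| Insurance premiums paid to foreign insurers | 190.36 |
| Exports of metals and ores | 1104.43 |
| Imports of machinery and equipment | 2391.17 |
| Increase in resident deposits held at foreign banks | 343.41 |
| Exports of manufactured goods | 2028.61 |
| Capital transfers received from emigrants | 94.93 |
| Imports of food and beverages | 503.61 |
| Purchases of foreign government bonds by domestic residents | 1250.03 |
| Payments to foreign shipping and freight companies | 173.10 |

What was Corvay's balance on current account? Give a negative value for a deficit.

Goods: -503.61 - 1215.35 + 1104.43 + 2028.61 - 2391.17 = -977.09
Services: -190.36 - 326.90 - 173.10 + 316.79 = -373.57
Primary income: 402.58 + 121.12 = 523.70
Current account = (-977.09) + (-373.57) + 523.70 = -826.96
(Excluded from the current account — financial account: foreign purchases of equities on the domestic stock exchange 513.88, increase in resident deposits held at foreign banks 343.41, purchases of foreign government bonds by domestic residents 1250.03; capital account: capital transfers received from emigrants 94.93.)

-826.96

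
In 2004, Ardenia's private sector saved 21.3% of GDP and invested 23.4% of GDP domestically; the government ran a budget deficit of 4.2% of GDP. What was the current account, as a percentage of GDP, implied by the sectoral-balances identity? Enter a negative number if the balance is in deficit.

-6.3

By the sectoral-balances identity, CA = (S_private - I) + (T - G).
Private balance = 21.3 - 23.4 = -2.1
Government balance (T - G) = -4.2
CA = -2.1 + (-4.2) = -6.3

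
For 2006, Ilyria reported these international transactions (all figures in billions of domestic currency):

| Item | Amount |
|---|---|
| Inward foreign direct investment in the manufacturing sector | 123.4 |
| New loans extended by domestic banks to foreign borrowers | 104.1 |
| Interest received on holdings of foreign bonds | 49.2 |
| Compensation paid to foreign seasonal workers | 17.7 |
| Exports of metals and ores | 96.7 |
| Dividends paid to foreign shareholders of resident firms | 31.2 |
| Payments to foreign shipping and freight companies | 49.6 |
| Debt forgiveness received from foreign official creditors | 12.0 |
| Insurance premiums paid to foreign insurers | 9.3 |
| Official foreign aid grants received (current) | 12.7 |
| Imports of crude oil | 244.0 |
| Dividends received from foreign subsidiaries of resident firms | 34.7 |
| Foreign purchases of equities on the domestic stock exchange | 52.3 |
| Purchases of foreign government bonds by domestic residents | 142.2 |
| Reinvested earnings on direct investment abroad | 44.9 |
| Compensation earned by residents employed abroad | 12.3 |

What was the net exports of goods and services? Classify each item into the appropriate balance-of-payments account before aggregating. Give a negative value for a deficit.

-206.2

Goods: 96.7 - 244.0 = -147.3
Services: -49.6 - 9.3 = -58.9
Trade balance = -147.3 + (-58.9) = -206.2
(Excluded from the trade balance — financial account: inward foreign direct investment in the manufacturing sector 123.4, new loans extended by domestic banks to foreign borrowers 104.1, foreign purchases of equities on the domestic stock exchange 52.3, purchases of foreign government bonds by domestic residents 142.2; primary income: interest received on holdings of foreign bonds 49.2, compensation paid to foreign seasonal workers 17.7, dividends paid to foreign shareholders of resident firms 31.2, dividends received from foreign subsidiaries of resident firms 34.7, reinvested earnings on direct investment abroad 44.9, compensation earned by residents employed abroad 12.3; capital account: debt forgiveness received from foreign official creditors 12.0; secondary income: official foreign aid grants received (current) 12.7.)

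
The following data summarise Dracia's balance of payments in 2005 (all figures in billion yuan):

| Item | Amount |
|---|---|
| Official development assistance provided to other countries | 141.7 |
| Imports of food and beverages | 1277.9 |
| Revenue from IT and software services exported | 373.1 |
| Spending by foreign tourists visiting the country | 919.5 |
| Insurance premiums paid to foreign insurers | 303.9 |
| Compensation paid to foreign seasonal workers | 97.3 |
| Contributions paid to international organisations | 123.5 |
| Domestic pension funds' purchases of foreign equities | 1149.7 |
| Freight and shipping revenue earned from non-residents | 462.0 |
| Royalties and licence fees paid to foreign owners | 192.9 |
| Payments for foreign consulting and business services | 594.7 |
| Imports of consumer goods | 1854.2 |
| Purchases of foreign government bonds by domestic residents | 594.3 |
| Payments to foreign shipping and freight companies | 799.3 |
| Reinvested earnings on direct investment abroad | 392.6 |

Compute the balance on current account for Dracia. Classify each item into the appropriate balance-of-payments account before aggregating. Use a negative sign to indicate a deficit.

-3238.2

Goods: -1277.9 - 1854.2 = -3132.1
Services: -594.7 + 373.1 - 303.9 - 799.3 + 919.5 - 192.9 + 462.0 = -136.2
Primary income: -97.3 + 392.6 = 295.3
Secondary income: -141.7 - 123.5 = -265.2
Current account = (-3132.1) + (-136.2) + 295.3 + (-265.2) = -3238.2
(Excluded from the current account — financial account: domestic pension funds' purchases of foreign equities 1149.7, purchases of foreign government bonds by domestic residents 594.3.)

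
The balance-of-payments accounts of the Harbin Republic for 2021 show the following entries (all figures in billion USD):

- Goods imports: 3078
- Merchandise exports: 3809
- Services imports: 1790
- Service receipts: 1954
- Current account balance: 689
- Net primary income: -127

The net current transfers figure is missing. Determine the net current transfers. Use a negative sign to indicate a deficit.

Current account = goods balance + services balance + net primary income + net secondary income
Sum of the known components = 768
Net current transfers = CA - (known components) = 689 - 768 = -79

-79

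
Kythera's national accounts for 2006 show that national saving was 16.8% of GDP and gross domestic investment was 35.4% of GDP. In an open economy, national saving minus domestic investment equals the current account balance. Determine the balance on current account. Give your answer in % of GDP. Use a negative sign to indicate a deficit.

CA = S - I = 16.8 - 35.4 = -18.6

-18.6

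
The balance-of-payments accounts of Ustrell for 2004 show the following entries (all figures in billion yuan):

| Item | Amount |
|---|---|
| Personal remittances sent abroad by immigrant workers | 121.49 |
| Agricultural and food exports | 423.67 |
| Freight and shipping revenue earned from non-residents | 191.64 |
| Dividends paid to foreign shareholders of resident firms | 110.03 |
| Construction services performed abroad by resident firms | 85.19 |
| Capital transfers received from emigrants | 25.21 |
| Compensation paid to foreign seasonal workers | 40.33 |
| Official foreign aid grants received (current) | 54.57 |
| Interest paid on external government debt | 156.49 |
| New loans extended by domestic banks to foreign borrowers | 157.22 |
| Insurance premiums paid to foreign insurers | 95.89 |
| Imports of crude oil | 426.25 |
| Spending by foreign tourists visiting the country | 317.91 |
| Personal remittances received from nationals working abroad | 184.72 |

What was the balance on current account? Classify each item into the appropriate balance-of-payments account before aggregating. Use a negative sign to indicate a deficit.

Goods: 423.67 - 426.25 = -2.58
Services: -95.89 + 85.19 + 317.91 + 191.64 = 498.85
Primary income: -40.33 - 110.03 - 156.49 = -306.85
Secondary income: 54.57 - 121.49 + 184.72 = 117.80
Current account = (-2.58) + 498.85 + (-306.85) + 117.80 = 307.22
(Excluded from the current account — capital account: capital transfers received from emigrants 25.21; financial account: new loans extended by domestic banks to foreign borrowers 157.22.)

307.22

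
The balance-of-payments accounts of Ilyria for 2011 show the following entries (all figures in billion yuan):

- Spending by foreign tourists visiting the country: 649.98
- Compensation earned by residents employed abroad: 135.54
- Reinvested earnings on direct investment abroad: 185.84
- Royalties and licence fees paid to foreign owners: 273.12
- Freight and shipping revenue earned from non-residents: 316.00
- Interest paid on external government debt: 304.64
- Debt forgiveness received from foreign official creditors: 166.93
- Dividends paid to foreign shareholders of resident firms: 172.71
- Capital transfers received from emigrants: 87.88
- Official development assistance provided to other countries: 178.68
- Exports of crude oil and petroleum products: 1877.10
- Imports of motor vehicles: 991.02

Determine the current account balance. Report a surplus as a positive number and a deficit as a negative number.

Goods: -991.02 + 1877.10 = 886.08
Services: 316.00 - 273.12 + 649.98 = 692.86
Primary income: 185.84 - 172.71 + 135.54 - 304.64 = -155.97
Secondary income: -178.68
Current account = 886.08 + 692.86 + (-155.97) + (-178.68) = 1244.29
(Excluded from the current account — capital account: debt forgiveness received from foreign official creditors 166.93, capital transfers received from emigrants 87.88.)

1244.29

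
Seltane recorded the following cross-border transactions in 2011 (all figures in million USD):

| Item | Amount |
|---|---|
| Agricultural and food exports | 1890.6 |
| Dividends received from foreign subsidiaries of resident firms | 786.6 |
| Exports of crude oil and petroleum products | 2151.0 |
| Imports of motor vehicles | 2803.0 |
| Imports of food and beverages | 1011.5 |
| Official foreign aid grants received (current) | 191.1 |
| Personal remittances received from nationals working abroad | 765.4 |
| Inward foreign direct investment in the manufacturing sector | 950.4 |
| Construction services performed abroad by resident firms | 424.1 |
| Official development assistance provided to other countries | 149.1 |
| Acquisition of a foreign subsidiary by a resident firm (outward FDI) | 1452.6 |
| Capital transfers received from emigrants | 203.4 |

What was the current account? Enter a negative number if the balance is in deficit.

2245.2

Goods: 2151.0 + 1890.6 - 2803.0 - 1011.5 = 227.1
Services: 424.1
Primary income: 786.6
Secondary income: -149.1 + 191.1 + 765.4 = 807.4
Current account = 227.1 + 424.1 + 786.6 + 807.4 = 2245.2
(Excluded from the current account — financial account: inward foreign direct investment in the manufacturing sector 950.4, acquisition of a foreign subsidiary by a resident firm (outward FDI) 1452.6; capital account: capital transfers received from emigrants 203.4.)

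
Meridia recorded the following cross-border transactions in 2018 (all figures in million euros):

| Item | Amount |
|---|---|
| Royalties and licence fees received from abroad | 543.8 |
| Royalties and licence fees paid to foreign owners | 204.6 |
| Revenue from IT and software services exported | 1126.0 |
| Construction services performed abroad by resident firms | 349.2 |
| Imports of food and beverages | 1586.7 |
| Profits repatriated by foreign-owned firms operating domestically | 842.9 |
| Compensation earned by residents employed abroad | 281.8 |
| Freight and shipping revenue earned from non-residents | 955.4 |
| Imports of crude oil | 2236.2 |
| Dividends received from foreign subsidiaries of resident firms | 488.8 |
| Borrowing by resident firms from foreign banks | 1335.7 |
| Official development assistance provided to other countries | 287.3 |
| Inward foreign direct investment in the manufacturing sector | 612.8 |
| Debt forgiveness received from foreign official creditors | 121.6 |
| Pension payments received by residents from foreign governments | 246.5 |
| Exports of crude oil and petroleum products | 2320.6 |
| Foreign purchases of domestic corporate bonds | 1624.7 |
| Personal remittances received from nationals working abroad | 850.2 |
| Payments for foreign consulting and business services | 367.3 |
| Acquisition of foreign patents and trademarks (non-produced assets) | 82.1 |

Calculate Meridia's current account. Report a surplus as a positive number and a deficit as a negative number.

Goods: -2236.2 + 2320.6 - 1586.7 = -1502.3
Services: -204.6 + 543.8 + 349.2 + 1126.0 - 367.3 + 955.4 = 2402.5
Primary income: 488.8 - 842.9 + 281.8 = -72.3
Secondary income: 850.2 - 287.3 + 246.5 = 809.4
Current account = (-1502.3) + 2402.5 + (-72.3) + 809.4 = 1637.3
(Excluded from the current account — financial account: borrowing by resident firms from foreign banks 1335.7, inward foreign direct investment in the manufacturing sector 612.8, foreign purchases of domestic corporate bonds 1624.7; capital account: debt forgiveness received from foreign official creditors 121.6, acquisition of foreign patents and trademarks (non-produced assets) 82.1.)

1637.3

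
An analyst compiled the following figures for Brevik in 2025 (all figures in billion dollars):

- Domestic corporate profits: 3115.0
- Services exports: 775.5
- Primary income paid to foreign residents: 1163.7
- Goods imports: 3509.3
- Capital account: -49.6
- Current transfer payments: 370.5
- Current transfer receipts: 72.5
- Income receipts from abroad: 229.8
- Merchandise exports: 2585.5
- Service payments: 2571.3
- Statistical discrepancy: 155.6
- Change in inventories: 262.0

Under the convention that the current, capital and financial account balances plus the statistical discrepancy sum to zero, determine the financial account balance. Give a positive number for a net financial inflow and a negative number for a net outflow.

3845.5

Goods balance = 2585.5 - 3509.3 = -923.8
Services balance = 775.5 - 2571.3 = -1795.8
Trade balance (goods + services) = -923.8 + (-1795.8) = -2719.6
Net primary income = 229.8 - 1163.7 = -933.9
Net secondary income = 72.5 - 370.5 = -298.0
Current account = -2719.6 + (-933.9) + (-298.0) = -3951.5
Financial account = -(-3951.5 + (-49.6) + 155.6) = 3845.5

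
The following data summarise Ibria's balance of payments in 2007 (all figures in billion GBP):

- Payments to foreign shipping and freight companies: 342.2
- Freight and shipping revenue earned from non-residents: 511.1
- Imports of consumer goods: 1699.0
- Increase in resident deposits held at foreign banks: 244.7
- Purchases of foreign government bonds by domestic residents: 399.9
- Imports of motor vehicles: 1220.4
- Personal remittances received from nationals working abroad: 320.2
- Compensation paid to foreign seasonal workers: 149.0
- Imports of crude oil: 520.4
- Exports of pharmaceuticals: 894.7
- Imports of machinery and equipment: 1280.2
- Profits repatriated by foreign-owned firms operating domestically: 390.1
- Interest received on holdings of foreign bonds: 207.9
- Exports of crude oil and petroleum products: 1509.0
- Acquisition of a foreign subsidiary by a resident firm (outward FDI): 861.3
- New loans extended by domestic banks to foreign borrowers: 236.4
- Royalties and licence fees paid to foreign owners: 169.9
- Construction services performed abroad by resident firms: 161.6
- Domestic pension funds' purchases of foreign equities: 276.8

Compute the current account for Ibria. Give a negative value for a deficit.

Goods: 1509.0 - 1699.0 + 894.7 - 1220.4 - 1280.2 - 520.4 = -2316.3
Services: 511.1 - 169.9 - 342.2 + 161.6 = 160.6
Primary income: -149.0 + 207.9 - 390.1 = -331.2
Secondary income: 320.2
Current account = (-2316.3) + 160.6 + (-331.2) + 320.2 = -2166.7
(Excluded from the current account — financial account: increase in resident deposits held at foreign banks 244.7, purchases of foreign government bonds by domestic residents 399.9, acquisition of a foreign subsidiary by a resident firm (outward FDI) 861.3, new loans extended by domestic banks to foreign borrowers 236.4, domestic pension funds' purchases of foreign equities 276.8.)

-2166.7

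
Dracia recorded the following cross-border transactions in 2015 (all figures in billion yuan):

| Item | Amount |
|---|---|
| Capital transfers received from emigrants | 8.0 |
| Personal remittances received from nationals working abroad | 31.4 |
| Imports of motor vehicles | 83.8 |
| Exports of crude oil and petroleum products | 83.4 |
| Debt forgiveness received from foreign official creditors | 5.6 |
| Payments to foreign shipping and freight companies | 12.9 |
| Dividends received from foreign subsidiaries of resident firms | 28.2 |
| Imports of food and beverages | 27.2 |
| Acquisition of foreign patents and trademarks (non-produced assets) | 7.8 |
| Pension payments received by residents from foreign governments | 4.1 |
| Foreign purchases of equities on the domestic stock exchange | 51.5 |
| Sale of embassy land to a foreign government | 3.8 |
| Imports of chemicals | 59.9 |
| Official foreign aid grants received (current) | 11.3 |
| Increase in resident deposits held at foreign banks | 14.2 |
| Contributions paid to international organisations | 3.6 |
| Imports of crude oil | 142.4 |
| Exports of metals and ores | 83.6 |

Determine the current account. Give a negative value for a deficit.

-87.8

Goods: -142.4 + 83.6 + 83.4 - 27.2 - 83.8 - 59.9 = -146.3
Services: -12.9
Primary income: 28.2
Secondary income: -3.6 + 4.1 + 31.4 + 11.3 = 43.2
Current account = (-146.3) + (-12.9) + 28.2 + 43.2 = -87.8
(Excluded from the current account — capital account: capital transfers received from emigrants 8.0, debt forgiveness received from foreign official creditors 5.6, acquisition of foreign patents and trademarks (non-produced assets) 7.8, sale of embassy land to a foreign government 3.8; financial account: foreign purchases of equities on the domestic stock exchange 51.5, increase in resident deposits held at foreign banks 14.2.)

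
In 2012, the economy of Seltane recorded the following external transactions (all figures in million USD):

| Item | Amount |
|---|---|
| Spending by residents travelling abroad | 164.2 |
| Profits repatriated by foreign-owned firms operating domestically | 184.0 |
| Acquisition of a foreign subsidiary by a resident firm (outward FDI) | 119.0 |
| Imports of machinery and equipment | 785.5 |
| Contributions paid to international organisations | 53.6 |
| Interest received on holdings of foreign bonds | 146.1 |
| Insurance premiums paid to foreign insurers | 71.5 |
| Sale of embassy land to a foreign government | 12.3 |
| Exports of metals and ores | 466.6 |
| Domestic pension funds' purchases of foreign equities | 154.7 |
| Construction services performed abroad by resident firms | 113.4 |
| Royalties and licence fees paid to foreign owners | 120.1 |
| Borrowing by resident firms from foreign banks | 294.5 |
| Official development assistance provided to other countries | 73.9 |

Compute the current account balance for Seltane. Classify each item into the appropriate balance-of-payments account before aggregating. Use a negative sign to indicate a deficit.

Goods: 466.6 - 785.5 = -318.9
Services: 113.4 - 71.5 - 164.2 - 120.1 = -242.4
Primary income: -184.0 + 146.1 = -37.9
Secondary income: -53.6 - 73.9 = -127.5
Current account = (-318.9) + (-242.4) + (-37.9) + (-127.5) = -726.7
(Excluded from the current account — financial account: acquisition of a foreign subsidiary by a resident firm (outward FDI) 119.0, domestic pension funds' purchases of foreign equities 154.7, borrowing by resident firms from foreign banks 294.5; capital account: sale of embassy land to a foreign government 12.3.)

-726.7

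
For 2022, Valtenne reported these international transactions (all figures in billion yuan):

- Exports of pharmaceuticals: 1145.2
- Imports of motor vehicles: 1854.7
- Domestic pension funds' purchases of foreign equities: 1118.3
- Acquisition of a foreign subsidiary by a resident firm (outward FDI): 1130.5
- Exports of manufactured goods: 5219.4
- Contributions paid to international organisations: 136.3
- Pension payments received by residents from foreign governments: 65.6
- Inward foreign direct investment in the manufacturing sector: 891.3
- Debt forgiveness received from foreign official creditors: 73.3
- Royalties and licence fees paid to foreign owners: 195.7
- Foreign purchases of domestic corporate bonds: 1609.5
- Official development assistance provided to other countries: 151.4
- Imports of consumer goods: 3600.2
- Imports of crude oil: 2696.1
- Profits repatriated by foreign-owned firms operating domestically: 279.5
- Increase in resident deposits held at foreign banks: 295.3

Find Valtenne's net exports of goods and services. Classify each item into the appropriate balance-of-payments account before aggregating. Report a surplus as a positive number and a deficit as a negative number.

-1982.1

Goods: 1145.2 - 2696.1 + 5219.4 - 1854.7 - 3600.2 = -1786.4
Services: -195.7
Trade balance = -1786.4 + (-195.7) = -1982.1
(Excluded from the trade balance — financial account: domestic pension funds' purchases of foreign equities 1118.3, acquisition of a foreign subsidiary by a resident firm (outward FDI) 1130.5, inward foreign direct investment in the manufacturing sector 891.3, foreign purchases of domestic corporate bonds 1609.5, increase in resident deposits held at foreign banks 295.3; secondary income: contributions paid to international organisations 136.3, pension payments received by residents from foreign governments 65.6, official development assistance provided to other countries 151.4; capital account: debt forgiveness received from foreign official creditors 73.3; primary income: profits repatriated by foreign-owned firms operating domestically 279.5.)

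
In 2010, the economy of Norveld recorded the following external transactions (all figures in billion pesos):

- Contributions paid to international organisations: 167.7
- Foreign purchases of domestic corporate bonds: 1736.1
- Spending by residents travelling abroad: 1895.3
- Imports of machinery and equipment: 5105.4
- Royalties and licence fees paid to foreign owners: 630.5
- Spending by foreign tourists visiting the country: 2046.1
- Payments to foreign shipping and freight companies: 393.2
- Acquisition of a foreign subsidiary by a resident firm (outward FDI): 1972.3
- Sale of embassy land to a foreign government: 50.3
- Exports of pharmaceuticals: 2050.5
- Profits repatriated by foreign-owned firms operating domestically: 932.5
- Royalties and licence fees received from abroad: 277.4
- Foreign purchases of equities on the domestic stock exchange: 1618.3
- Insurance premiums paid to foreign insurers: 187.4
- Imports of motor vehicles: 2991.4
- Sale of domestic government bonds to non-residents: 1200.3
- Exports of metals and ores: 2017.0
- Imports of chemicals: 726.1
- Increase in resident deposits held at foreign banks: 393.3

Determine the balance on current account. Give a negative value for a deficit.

Goods: -726.1 - 5105.4 - 2991.4 + 2050.5 + 2017.0 = -4755.4
Services: 277.4 - 187.4 - 1895.3 - 630.5 + 2046.1 - 393.2 = -782.9
Primary income: -932.5
Secondary income: -167.7
Current account = (-4755.4) + (-782.9) + (-932.5) + (-167.7) = -6638.5
(Excluded from the current account — financial account: foreign purchases of domestic corporate bonds 1736.1, acquisition of a foreign subsidiary by a resident firm (outward FDI) 1972.3, foreign purchases of equities on the domestic stock exchange 1618.3, sale of domestic government bonds to non-residents 1200.3, increase in resident deposits held at foreign banks 393.3; capital account: sale of embassy land to a foreign government 50.3.)

-6638.5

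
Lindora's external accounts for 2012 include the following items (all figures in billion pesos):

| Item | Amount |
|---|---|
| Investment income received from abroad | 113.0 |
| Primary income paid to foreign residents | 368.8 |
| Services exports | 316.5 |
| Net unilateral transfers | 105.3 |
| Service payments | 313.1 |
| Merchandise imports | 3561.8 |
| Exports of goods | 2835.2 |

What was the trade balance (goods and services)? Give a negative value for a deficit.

-723.2

Goods balance = 2835.2 - 3561.8 = -726.6
Services balance = 316.5 - 313.1 = 3.4
Trade balance (goods + services) = -726.6 + 3.4 = -723.2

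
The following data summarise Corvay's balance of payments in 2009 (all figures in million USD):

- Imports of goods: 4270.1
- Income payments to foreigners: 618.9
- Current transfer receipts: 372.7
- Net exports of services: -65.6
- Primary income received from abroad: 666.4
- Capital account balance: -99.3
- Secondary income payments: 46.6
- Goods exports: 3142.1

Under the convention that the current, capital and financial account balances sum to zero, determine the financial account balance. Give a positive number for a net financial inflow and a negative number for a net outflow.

Goods balance = 3142.1 - 4270.1 = -1128.0
Services balance = -65.6
Trade balance (goods + services) = -1128.0 + (-65.6) = -1193.6
Net primary income = 666.4 - 618.9 = 47.5
Net secondary income = 372.7 - 46.6 = 326.1
Current account = -1193.6 + 47.5 + 326.1 = -820.0
Financial account = -(-820.0 + (-99.3)) = 919.3

919.3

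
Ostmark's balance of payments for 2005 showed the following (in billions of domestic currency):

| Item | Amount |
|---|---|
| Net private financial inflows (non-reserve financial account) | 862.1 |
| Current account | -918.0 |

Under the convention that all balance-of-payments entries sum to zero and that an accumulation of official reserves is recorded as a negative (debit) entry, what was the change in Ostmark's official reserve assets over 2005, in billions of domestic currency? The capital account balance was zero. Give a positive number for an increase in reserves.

Official reserve transactions balance = -((-918.0) + 862.1) = 55.9
An accumulation of reserves is recorded as a debit (negative entry), so the change in the stock of reserves is the negative of that balance.
Change in official reserves = -(55.9) = -55.9

-55.9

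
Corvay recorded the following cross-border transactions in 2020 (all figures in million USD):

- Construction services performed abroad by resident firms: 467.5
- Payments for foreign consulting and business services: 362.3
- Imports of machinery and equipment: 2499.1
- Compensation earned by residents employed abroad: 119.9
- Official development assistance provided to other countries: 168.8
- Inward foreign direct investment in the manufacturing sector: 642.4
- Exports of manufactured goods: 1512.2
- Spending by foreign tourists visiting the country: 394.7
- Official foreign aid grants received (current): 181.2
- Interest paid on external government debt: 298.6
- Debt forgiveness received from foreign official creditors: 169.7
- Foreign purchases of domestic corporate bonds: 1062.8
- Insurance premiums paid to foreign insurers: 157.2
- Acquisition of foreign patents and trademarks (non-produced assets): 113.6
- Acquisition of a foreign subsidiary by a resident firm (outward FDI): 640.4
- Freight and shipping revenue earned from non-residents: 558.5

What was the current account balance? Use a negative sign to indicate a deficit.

-252.0

Goods: -2499.1 + 1512.2 = -986.9
Services: 394.7 - 157.2 - 362.3 + 558.5 + 467.5 = 901.2
Primary income: 119.9 - 298.6 = -178.7
Secondary income: 181.2 - 168.8 = 12.4
Current account = (-986.9) + 901.2 + (-178.7) + 12.4 = -252.0
(Excluded from the current account — financial account: inward foreign direct investment in the manufacturing sector 642.4, foreign purchases of domestic corporate bonds 1062.8, acquisition of a foreign subsidiary by a resident firm (outward FDI) 640.4; capital account: debt forgiveness received from foreign official creditors 169.7, acquisition of foreign patents and trademarks (non-produced assets) 113.6.)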